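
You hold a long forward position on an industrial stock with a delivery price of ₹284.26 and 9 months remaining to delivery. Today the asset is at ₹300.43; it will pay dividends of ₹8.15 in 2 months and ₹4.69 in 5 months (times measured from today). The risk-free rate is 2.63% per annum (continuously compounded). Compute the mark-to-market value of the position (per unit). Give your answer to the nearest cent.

₹8.97

PV(remaining dividends) I = 8.15·e^(−0.0263·2/12) + 4.69·e^(−0.0263·5/12) = 12.7532
Current forward F = (S − I)·e^(rT) = (300.43 − 12.7532)·e^(0.0263·9/12) = 287.6768 × 1.019921 = 293.4076
Value (long) = (F − K)·e^(−rT) = (293.4076 − 284.26) × 0.980468 = 8.9689
Value = ₹8.97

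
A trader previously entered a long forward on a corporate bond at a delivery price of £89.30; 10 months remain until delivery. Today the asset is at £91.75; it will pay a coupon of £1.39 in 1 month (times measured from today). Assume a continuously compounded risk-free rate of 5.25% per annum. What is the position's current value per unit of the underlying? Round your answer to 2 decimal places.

PV(remaining coupons) I = 1.39·e^(−0.0525·1/12) = 1.3839
Current forward F = (S − I)·e^(rT) = (91.75 − 1.3839)·e^(0.0525·10/12) = 90.3661 × 1.044721 = 94.4074
Value (long) = (F − K)·e^(−rT) = (94.4074 − 89.30) × 0.957193 = 4.8888
Value = £4.89

£4.89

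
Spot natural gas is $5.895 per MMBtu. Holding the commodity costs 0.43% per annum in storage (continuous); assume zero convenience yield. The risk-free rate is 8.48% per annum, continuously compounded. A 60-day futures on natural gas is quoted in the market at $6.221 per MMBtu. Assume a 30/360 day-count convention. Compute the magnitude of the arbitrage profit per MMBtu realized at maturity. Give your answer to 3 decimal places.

Fair futures: F* = S·e^(carry·T), with carry = (r + u) = 0.0848 + 0.0043 = 0.0891
F* = 5.895 · e^(0.0891 × 60/360) = 5.895 · e^0.014850 = 5.895 × 1.014961 = $5.9832
Market $6.221 > fair $5.9832: forward overpriced → cash-and-carry (buy spot, short the forward).
At maturity, profit = |F_mkt − F*| = |6.221 − 5.9832| = $0.238 per MMBtu

$0.238 per MMBtu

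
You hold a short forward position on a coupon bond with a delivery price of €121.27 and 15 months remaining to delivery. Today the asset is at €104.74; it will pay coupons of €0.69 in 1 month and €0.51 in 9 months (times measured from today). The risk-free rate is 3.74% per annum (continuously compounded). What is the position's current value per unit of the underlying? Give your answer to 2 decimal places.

€12.17

PV(remaining coupons) I = 0.69·e^(−0.0374·1/12) + 0.51·e^(−0.0374·9/12) = 1.1837
Current forward F = (S − I)·e^(rT) = (104.74 − 1.1837)·e^(0.0374·15/12) = 103.5563 × 1.047860 = 108.5125
Value (long) = (F − K)·e^(−rT) = (108.5125 − 121.27) × 0.954326 = -12.1748
Short position value = −(long value) = €12.17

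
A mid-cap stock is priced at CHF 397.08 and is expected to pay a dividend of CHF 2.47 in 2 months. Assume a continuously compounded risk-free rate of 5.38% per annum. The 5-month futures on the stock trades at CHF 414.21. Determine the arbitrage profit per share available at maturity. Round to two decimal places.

CHF 10.63 per share

PV(dividends) I = 2.47·e^(−0.0538·2/12) = 2.4480
Fair futures F* = (S − I)·e^(rT) = (397.08 − 2.4480)·e^0.022417 = 394.6320 × 1.022670 = 403.5783
Market CHF 414.21 > fair 403.5783: forward overpriced → cash-and-carry (borrow at r, buy the stock and collect the dividends, short the forward).
Profit at T = |F_mkt − F*| = |414.21 − 403.5783| = CHF 10.63 per share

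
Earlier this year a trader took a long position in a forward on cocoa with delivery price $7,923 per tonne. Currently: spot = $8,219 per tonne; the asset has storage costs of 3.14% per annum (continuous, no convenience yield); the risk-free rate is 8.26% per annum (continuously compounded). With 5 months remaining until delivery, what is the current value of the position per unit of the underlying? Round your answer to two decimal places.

$672.28 per tonne

Current fair forward for the remaining 5 months: F = S·e^((r + u)·T), (r + u) = 0.0826 + 0.0314 = 0.1140
F = 8219 · e^(0.1140 × 5/12) = 8219 × 1.04864620 = 8618.8231
Value of long forward = (F − K)·e^(−rT) = (8618.8231 − 7923) · e^(−0.0826·5/12)
= 695.8231 × 0.96616885 = 672.28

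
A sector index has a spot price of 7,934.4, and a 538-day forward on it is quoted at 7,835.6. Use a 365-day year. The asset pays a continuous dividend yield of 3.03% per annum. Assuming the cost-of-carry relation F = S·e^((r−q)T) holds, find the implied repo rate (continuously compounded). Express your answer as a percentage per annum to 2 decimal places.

2.18%

From F = S·e^((r−q)T): (r − q) = ln(F/S)/T
ln(7835.6/7934.4) = ln(0.987548) = -0.012530
(r − q) = -0.012530 / (538/365) = -0.008501
r = ln(F/S)/T + q = -0.008501 + 0.0303 = 0.021799
r = 2.18%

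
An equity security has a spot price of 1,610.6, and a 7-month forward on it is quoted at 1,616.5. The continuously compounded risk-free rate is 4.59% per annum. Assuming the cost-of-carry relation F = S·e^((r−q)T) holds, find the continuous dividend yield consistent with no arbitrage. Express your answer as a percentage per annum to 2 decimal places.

3.96%

From F = S·e^((r−q)T): (r − q) = ln(F/S)/T
ln(1616.5/1610.6) = ln(1.003663) = 0.003656
(r − q) = 0.003656 / (7/12) = 0.006267
q = r − ln(F/S)/T = 0.0459 − 0.006267 = 0.039633
q = 3.96%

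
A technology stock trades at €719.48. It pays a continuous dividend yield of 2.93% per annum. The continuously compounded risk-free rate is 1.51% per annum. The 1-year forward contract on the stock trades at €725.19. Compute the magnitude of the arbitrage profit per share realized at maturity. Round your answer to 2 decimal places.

€15.85 per share

Fair forward: F* = S·e^(carry·T), with carry = (r − q) = 0.0151 − 0.0293 = -0.0142
F* = 719.48 · e^(-0.0142 × 1) = 719.48 · e^-0.014200 = 719.48 × 0.985900 = €709.3353
Market €725.19 > fair €709.3353: forward overpriced → cash-and-carry (buy spot, short the forward).
At maturity, profit = |F_mkt − F*| = |725.19 − 709.3353| = €15.85 per share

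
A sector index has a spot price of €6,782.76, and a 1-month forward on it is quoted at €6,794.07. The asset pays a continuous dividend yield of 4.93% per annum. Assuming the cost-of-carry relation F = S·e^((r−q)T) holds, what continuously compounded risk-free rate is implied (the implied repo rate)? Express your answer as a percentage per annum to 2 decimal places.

6.93%

From F = S·e^((r−q)T): (r − q) = ln(F/S)/T
ln(6794.07/6782.76) = ln(1.001667) = 0.001666
(r − q) = 0.001666 / (1/12) = 0.019992
r = ln(F/S)/T + q = 0.019992 + 0.0493 = 0.069292
r = 6.93%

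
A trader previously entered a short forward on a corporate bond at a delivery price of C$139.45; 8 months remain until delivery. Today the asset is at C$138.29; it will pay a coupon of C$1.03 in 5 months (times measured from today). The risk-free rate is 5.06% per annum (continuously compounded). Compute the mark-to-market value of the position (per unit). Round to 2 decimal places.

PV(remaining coupons) I = 1.03·e^(−0.0506·5/12) = 1.0085
Current forward F = (S − I)·e^(rT) = (138.29 − 1.0085)·e^(0.0506·8/12) = 137.2815 × 1.034309 = 141.9915
Value (long) = (F − K)·e^(−rT) = (141.9915 − 139.45) × 0.966829 = 2.4572
Short position value = −(long value) = -C$2.46

-C$2.46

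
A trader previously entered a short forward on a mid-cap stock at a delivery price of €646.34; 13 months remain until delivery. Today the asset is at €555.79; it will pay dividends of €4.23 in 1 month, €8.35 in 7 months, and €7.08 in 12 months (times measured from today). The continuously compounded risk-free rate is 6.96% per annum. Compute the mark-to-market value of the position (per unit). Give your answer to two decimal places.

PV(remaining dividends) I = 4.23·e^(−0.0696·1/12) + 8.35·e^(−0.0696·7/12) + 7.08·e^(−0.0696·12/12) = 18.8273
Current forward F = (S − I)·e^(rT) = (555.79 − 18.8273)·e^(0.0696·13/12) = 536.9627 × 1.078315 = 579.0149
Value (long) = (F − K)·e^(−rT) = (579.0149 − 646.34) × 0.927372 = -62.4354
Short position value = −(long value) = €62.44

€62.44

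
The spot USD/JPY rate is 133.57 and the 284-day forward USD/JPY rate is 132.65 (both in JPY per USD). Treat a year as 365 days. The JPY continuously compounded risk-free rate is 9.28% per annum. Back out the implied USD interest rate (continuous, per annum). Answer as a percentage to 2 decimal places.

F = S·e^((r_JPY − r_USD)T) ⇒ r_USD = r_JPY − ln(F/S)/T
ln(132.65/133.57) = -0.006912; /(284/365) = -0.008883
r_USD = 0.0928 + 0.008883 = 0.101683
r_USD = 10.17%

10.17%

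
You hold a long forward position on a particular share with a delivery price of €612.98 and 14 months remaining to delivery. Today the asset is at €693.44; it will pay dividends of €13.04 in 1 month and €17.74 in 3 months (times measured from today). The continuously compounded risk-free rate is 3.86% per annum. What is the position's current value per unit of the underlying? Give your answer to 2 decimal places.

€76.88

PV(remaining dividends) I = 13.04·e^(−0.0386·1/12) + 17.74·e^(−0.0386·3/12) = 30.5678
Current forward F = (S − I)·e^(rT) = (693.44 − 30.5678)·e^(0.0386·14/12) = 662.8722 × 1.046063 = 693.4061
Value (long) = (F − K)·e^(−rT) = (693.4061 − 612.98) × 0.955966 = 76.8846
Value = €76.88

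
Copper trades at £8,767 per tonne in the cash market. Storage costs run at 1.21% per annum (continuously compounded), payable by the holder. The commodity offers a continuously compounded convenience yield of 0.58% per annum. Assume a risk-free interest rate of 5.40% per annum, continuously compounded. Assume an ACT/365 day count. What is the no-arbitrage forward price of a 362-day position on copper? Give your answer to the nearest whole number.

Net carry = r + u − y = 0.0540 + 0.0121 − 0.0058 = 0.0603
F = S·e^((r+u−y)T) = 8767 · e^(0.0603 × 362/365) = 8767 · e^0.059804
= 8767 × 1.061628 = £9,307 per tonne

£9,307 per tonne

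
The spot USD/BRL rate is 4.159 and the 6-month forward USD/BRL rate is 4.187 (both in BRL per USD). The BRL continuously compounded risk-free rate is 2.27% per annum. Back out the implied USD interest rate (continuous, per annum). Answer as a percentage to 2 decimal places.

F = S·e^((r_BRL − r_USD)T) ⇒ r_USD = r_BRL − ln(F/S)/T
ln(4.187/4.159) = 0.006710; /(6/12) = 0.013420
r_USD = 0.0227 − 0.013420 = 0.009280
r_USD = 0.93%

0.93%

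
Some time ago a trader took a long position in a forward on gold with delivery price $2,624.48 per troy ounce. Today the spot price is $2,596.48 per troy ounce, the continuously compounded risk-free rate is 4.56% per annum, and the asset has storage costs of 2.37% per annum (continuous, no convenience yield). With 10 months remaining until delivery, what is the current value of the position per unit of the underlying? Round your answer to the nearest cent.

Current fair forward for the remaining 10 months: F = S·e^((r + u)·T), (r + u) = 0.0456 + 0.0237 = 0.0693
F = 2596.48 · e^(0.0693 × 10/12) = 2596.48 × 1.05945010 = 2750.8410
Value of long forward = (F − K)·e^(−rT) = (2750.8410 − 2624.48) · e^(−0.0456·10/12)
= 126.3610 × 0.96271294 = 121.65

$121.65 per troy ounce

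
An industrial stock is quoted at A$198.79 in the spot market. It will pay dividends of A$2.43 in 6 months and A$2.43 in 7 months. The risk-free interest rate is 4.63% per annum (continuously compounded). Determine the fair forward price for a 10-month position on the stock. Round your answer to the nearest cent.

PV(dividends) I = 2.43·e^(−0.0463·6/12) + 2.43·e^(−0.0463·7/12)
I = 2.3744 + 2.3652 = 4.7396
F = (S − I)·e^(rT) = (198.79 − 4.7396) · e^(0.0463·10/12)
= 194.0504 · e^0.038583 = 194.0504 × 1.039337 = A$201.68

A$201.68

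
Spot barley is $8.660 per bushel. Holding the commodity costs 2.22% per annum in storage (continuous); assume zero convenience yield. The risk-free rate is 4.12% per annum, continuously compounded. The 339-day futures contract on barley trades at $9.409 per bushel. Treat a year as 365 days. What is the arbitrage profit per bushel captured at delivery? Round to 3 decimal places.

Fair futures: F* = S·e^(carry·T), with carry = (r + u) = 0.0412 + 0.0222 = 0.0634
F* = 8.660 · e^(0.0634 × 339/365) = 8.660 · e^0.058884 = 8.660 × 1.060652 = $9.1852
Market $9.409 > fair $9.1852: forward overpriced → cash-and-carry (buy spot, short the forward).
At maturity, profit = |F_mkt − F*| = |9.409 − 9.1852| = $0.224 per bushel

$0.224 per bushel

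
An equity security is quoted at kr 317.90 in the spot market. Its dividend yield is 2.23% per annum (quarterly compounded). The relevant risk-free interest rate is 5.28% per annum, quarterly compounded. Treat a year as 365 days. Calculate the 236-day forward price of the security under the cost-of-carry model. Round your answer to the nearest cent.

F = S · (1+r/4)^(4T) / (1+q/4)^(4T)
= 317.90 × 1.034498 / 1.014482 = 317.90 × 1.019730
F = kr 324.17

kr 324.17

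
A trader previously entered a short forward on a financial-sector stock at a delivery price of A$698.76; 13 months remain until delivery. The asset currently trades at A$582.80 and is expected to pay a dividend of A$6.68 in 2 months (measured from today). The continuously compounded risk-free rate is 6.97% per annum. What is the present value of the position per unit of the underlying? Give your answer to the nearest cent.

A$71.74

PV(remaining dividends) I = 6.68·e^(−0.0697·2/12) = 6.6028
Current forward F = (S − I)·e^(rT) = (582.80 − 6.6028)·e^(0.0697·13/12) = 576.1972 × 1.078432 = 621.3895
Value (long) = (F − K)·e^(−rT) = (621.3895 − 698.76) × 0.927272 = -71.7435
Short position value = −(long value) = A$71.74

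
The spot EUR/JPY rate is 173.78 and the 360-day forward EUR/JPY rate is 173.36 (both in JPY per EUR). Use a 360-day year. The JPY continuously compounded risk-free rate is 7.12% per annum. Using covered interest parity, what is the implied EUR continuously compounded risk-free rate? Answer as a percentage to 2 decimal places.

7.36%

F = S·e^((r_JPY − r_EUR)T) ⇒ r_EUR = r_JPY − ln(F/S)/T
ln(173.36/173.78) = -0.002420; /(360/360) = -0.002420
r_EUR = 0.0712 + 0.002420 = 0.073620
r_EUR = 7.36%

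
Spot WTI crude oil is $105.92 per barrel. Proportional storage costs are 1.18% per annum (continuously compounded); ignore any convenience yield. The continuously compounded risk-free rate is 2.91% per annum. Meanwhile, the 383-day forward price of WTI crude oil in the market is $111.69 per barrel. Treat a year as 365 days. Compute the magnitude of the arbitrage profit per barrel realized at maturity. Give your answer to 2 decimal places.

$1.13 per barrel

Fair forward: F* = S·e^(carry·T), with carry = (r + u) = 0.0291 + 0.0118 = 0.0409
F* = 105.92 · e^(0.0409 × 383/365) = 105.92 · e^0.042917 = 105.92 × 1.043851 = $110.5647
Market $111.69 > fair $110.5647: forward overpriced → cash-and-carry (buy spot, short the forward).
At maturity, profit = |F_mkt − F*| = |111.69 − 110.5647| = $1.13 per barrel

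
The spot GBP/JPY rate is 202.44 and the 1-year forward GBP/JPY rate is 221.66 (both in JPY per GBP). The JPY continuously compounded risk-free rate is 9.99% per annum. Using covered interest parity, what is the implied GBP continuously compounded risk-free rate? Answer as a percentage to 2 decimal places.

0.92%

F = S·e^((r_JPY − r_GBP)T) ⇒ r_GBP = r_JPY − ln(F/S)/T
ln(221.66/202.44) = 0.090701; /(1) = 0.090701
r_GBP = 0.0999 − 0.090701 = 0.009199
r_GBP = 0.92%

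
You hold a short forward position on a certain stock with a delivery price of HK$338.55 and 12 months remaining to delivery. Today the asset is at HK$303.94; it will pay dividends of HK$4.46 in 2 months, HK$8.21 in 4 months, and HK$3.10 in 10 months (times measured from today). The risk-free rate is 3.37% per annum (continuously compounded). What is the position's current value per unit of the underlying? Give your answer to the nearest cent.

HK$38.96

PV(remaining dividends) I = 4.46·e^(−0.0337·2/12) + 8.21·e^(−0.0337·4/12) + 3.10·e^(−0.0337·10/12) = 15.5675
Current forward F = (S − I)·e^(rT) = (303.94 − 15.5675)·e^(0.0337·12/12) = 288.3725 × 1.034274 = 298.2562
Value (long) = (F − K)·e^(−rT) = (298.2562 − 338.55) × 0.966862 = -38.9585
Short position value = −(long value) = HK$38.96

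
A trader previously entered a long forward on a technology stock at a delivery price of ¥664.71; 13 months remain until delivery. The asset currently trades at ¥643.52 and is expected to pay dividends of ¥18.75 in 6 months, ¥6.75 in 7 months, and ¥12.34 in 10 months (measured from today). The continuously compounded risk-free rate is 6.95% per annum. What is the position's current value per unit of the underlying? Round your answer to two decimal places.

PV(remaining dividends) I = 18.75·e^(−0.0695·6/12) + 6.75·e^(−0.0695·7/12) + 12.34·e^(−0.0695·10/12) = 36.2371
Current forward F = (S − I)·e^(rT) = (643.52 − 36.2371)·e^(0.0695·13/12) = 607.2829 × 1.078199 = 654.7718
Value (long) = (F − K)·e^(−rT) = (654.7718 − 664.71) × 0.927473 = -9.2174
Value = -¥9.22

-¥9.22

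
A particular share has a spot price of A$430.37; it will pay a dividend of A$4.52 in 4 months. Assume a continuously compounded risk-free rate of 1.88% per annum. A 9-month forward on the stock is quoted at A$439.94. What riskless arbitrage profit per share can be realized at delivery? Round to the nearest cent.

A$8.01 per share

PV(dividends) I = 4.52·e^(−0.0188·4/12) = 4.4918
Fair forward F* = (S − I)·e^(rT) = (430.37 − 4.4918)·e^0.014100 = 425.8782 × 1.014200 = 431.9257
Market A$439.94 > fair 431.9257: forward overpriced → cash-and-carry (borrow at r, buy the stock and collect the dividends, short the forward).
Profit at T = |F_mkt − F*| = |439.94 − 431.9257| = A$8.01 per share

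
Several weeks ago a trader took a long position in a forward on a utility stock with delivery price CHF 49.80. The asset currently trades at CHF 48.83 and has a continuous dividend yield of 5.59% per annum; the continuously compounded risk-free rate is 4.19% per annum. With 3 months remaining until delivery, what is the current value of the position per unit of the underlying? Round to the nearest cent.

Current fair forward for the remaining 3 months: F = S·e^((r − q)·T), (r − q) = 0.0419 − 0.0559 = -0.0140
F = 48.83 · e^(-0.0140 × 3/12) = 48.83 × 0.996506 = 48.6594
Value of long forward = (F − K)·e^(−rT) = (48.6594 − 49.80) · e^(−0.0419·3/12)
= -1.1406 × 0.989580 = -1.13

-CHF 1.13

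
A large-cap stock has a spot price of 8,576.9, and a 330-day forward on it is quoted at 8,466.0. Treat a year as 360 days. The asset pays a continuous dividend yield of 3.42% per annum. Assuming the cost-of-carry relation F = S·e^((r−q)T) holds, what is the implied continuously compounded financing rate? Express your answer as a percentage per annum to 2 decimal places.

2.00%

From F = S·e^((r−q)T): (r − q) = ln(F/S)/T
ln(8466.0/8576.9) = ln(0.987070) = -0.013014
(r − q) = -0.013014 / (330/360) = -0.014197
r = ln(F/S)/T + q = -0.014197 + 0.0342 = 0.020003
r = 2.00%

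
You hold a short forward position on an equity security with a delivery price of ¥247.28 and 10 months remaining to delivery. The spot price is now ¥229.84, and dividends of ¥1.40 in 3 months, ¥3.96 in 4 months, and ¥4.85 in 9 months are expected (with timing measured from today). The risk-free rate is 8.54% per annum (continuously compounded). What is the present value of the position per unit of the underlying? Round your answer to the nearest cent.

¥10.22

PV(remaining dividends) I = 1.40·e^(−0.0854·3/12) + 3.96·e^(−0.0854·4/12) + 4.85·e^(−0.0854·9/12) = 9.7684
Current forward F = (S − I)·e^(rT) = (229.84 − 9.7684)·e^(0.0854·10/12) = 220.0716 × 1.073760 = 236.3041
Value (long) = (F − K)·e^(−rT) = (236.3041 − 247.28) × 0.931307 = -10.2219
Short position value = −(long value) = ¥10.22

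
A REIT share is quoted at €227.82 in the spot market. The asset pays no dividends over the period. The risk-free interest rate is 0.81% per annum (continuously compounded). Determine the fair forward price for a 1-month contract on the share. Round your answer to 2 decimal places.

€227.97

F = S·e^(rT) = 227.82 · e^(0.0081 × 1/12)
= 227.82 · e^0.000675 = 227.82 × 1.000675
F = €227.97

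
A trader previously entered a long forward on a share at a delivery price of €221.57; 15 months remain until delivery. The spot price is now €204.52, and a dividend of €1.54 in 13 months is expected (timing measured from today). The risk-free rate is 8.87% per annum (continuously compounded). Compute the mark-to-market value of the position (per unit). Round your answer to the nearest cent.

€4.80

PV(remaining dividends) I = 1.54·e^(−0.0887·13/12) = 1.3989
Current forward F = (S − I)·e^(rT) = (204.52 − 1.3989)·e^(0.0887·15/12) = 203.1211 × 1.117255 = 226.9381
Value (long) = (F − K)·e^(−rT) = (226.9381 − 221.57) × 0.895051 = 4.8047
Value = €4.80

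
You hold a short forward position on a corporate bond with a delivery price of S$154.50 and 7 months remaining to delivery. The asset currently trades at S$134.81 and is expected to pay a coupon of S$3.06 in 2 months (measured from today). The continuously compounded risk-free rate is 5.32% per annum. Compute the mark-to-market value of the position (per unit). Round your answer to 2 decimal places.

PV(remaining coupons) I = 3.06·e^(−0.0532·2/12) = 3.0330
Current forward F = (S − I)·e^(rT) = (134.81 − 3.0330)·e^(0.0532·7/12) = 131.7770 × 1.031520 = 135.9306
Value (long) = (F − K)·e^(−rT) = (135.9306 − 154.50) × 0.969443 = -18.0020
Short position value = −(long value) = S$18.00

S$18.00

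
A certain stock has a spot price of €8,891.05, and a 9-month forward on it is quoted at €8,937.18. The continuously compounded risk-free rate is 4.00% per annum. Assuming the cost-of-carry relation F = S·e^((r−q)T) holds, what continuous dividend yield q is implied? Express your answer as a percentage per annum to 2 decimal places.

From F = S·e^((r−q)T): (r − q) = ln(F/S)/T
ln(8937.18/8891.05) = ln(1.005188) = 0.005175
(r − q) = 0.005175 / (9/12) = 0.006900
q = r − ln(F/S)/T = 0.0400 − 0.006900 = 0.033100
q = 3.31%

3.31%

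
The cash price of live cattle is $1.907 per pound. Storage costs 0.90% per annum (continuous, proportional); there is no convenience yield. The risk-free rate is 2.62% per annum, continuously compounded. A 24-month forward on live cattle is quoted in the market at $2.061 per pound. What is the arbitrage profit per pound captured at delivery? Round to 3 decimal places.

$0.015 per pound

Fair forward: F* = S·e^(carry·T), with carry = (r + u) = 0.0262 + 0.0090 = 0.0352
F* = 1.907 · e^(0.0352 × 24/12) = 1.907 · e^0.070400 = 1.907 × 1.072937 = $2.0461
Market $2.061 > fair $2.0461: forward overpriced → cash-and-carry (buy spot, short the forward).
At maturity, profit = |F_mkt − F*| = |2.061 − 2.0461| = $0.015 per pound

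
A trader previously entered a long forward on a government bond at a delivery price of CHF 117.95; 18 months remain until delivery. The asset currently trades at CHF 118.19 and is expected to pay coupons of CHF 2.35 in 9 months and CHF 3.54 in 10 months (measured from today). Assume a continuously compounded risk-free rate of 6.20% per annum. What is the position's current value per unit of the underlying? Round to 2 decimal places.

CHF 5.11

PV(remaining coupons) I = 2.35·e^(−0.0620·9/12) + 3.54·e^(−0.0620·10/12) = 5.6050
Current forward F = (S − I)·e^(rT) = (118.19 − 5.6050)·e^(0.0620·18/12) = 112.5850 × 1.097462 = 123.5578
Value (long) = (F − K)·e^(−rT) = (123.5578 − 117.95) × 0.911194 = 5.1098
Value = CHF 5.11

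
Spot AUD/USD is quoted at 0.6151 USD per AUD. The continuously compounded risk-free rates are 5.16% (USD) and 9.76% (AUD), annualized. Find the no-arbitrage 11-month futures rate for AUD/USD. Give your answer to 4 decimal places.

F = S·e^((r_USD − r_AUD)T) = 0.6151 · e^((0.0516 − 0.0976) × 11/12)
= 0.6151 · e^-0.042167 = 0.6151 × 0.958710
F = 0.5897 USD per AUD

0.5897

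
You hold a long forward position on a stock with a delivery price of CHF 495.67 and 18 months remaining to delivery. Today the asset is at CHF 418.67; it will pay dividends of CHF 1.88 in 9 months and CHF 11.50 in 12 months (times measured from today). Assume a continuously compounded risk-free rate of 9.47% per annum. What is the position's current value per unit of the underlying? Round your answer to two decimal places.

PV(remaining dividends) I = 1.88·e^(−0.0947·9/12) + 11.50·e^(−0.0947·12/12) = 12.2120
Current forward F = (S − I)·e^(rT) = (418.67 − 12.2120)·e^(0.0947·18/12) = 406.4580 × 1.152634 = 468.4973
Value (long) = (F − K)·e^(−rT) = (468.4973 − 495.67) × 0.867578 = -23.5744
Value = -CHF 23.57

-CHF 23.57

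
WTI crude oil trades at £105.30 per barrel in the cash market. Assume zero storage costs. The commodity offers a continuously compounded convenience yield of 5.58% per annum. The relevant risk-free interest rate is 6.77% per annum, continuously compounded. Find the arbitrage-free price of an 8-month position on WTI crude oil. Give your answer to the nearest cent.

Net carry = r + u − y = 0.0677 + 0.0000 − 0.0558 = 0.0119
F = S·e^((r+u−y)T) = 105.30 · e^(0.0119 × 8/12) = 105.30 · e^0.007933
= 105.30 × 1.007965 = £106.14 per barrel

£106.14 per barrel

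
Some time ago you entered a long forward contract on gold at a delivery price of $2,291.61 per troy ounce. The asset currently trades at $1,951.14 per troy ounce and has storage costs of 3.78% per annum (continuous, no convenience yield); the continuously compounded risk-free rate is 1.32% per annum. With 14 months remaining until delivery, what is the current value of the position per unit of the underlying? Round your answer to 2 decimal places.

Current fair forward for the remaining 14 months: F = S·e^((r + u)·T), (r + u) = 0.0132 + 0.0378 = 0.0510
F = 1951.14 · e^(0.0510 × 14/12) = 1951.14 × 1.06130576 = 2070.7561
Value of long forward = (F − K)·e^(−rT) = (2070.7561 − 2291.61) · e^(−0.0132·14/12)
= -220.8539 × 0.98471797 = -217.48

-$217.48 per troy ounce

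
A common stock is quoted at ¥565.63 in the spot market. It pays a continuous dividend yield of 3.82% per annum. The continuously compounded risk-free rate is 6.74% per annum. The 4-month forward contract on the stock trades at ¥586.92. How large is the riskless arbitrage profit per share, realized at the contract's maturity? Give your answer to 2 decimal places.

Fair forward: F* = S·e^(carry·T), with carry = (r − q) = 0.0674 − 0.0382 = 0.0292
F* = 565.63 · e^(0.0292 × 4/12) = 565.63 · e^0.009733 = 565.63 × 1.009781 = ¥571.1624
Market ¥586.92 > fair ¥571.1624: forward overpriced → cash-and-carry (buy spot, short the forward).
At maturity, profit = |F_mkt − F*| = |586.92 − 571.1624| = ¥15.76 per share

¥15.76 per share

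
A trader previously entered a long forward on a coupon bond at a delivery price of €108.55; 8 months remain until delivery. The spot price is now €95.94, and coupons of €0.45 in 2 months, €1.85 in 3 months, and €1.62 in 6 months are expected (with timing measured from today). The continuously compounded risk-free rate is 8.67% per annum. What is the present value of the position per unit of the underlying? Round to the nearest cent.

-€10.32

PV(remaining coupons) I = 0.45·e^(−0.0867·2/12) + 1.85·e^(−0.0867·3/12) + 1.62·e^(−0.0867·6/12) = 3.8052
Current forward F = (S − I)·e^(rT) = (95.94 − 3.8052)·e^(0.0867·8/12) = 92.1348 × 1.059503 = 97.6171
Value (long) = (F − K)·e^(−rT) = (97.6171 − 108.55) × 0.943839 = -10.3189
Value = -€10.32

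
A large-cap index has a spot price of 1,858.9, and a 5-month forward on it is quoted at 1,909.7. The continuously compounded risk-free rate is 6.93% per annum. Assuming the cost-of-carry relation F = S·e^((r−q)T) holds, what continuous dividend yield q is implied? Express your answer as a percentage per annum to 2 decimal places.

From F = S·e^((r−q)T): (r − q) = ln(F/S)/T
ln(1909.7/1858.9) = ln(1.027328) = 0.026961
(r − q) = 0.026961 / (5/12) = 0.064706
q = r − ln(F/S)/T = 0.0693 − 0.064706 = 0.004594
q = 0.46%

0.46%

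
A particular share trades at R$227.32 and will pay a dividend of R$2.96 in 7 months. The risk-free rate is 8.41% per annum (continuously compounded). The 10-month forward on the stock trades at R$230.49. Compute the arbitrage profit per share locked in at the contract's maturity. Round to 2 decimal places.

PV(dividends) I = 2.96·e^(−0.0841·7/12) = 2.8183
Fair forward F* = (S − I)·e^(rT) = (227.32 − 2.8183)·e^0.070083 = 224.5017 × 1.072597 = 240.7998
Market R$230.49 < fair 240.7998: forward underpriced → reverse cash-and-carry (short the stock, invest proceeds at r, pay the dividends, go long the forward).
Profit at T = |F_mkt − F*| = |230.49 − 240.7998| = R$10.31 per share

R$10.31 per share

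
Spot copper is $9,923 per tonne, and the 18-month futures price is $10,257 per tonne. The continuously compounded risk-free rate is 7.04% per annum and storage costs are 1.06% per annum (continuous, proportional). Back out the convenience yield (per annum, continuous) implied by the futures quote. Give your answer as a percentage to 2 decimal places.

5.89%

F = S·e^((r+u−y)T) ⇒ (r+u−y) = ln(F/S)/T
ln(10257/9923) = 0.033105; /T ⇒ 0.022070
y = r + u − ln(F/S)/T = 0.0704 + 0.0106 − 0.022070 = 0.058930
y = 5.89%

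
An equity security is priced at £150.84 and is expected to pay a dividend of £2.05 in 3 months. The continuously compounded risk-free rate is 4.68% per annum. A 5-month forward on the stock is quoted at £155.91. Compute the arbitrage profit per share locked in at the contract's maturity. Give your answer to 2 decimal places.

PV(dividends) I = 2.05·e^(−0.0468·3/12) = 2.0262
Fair forward F* = (S − I)·e^(rT) = (150.84 − 2.0262)·e^0.019500 = 148.8138 × 1.019691 = 151.7441
Market £155.91 > fair 151.7441: forward overpriced → cash-and-carry (borrow at r, buy the stock and collect the dividends, short the forward).
Profit at T = |F_mkt − F*| = |155.91 − 151.7441| = £4.17 per share

£4.17 per share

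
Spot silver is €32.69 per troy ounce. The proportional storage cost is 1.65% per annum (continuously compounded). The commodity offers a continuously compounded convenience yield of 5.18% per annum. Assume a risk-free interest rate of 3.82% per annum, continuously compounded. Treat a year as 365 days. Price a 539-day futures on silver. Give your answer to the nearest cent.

Net carry = r + u − y = 0.0382 + 0.0165 − 0.0518 = 0.0029
F = S·e^((r+u−y)T) = 32.69 · e^(0.0029 × 539/365) = 32.69 · e^0.004282
= 32.69 × 1.004291 = €32.83 per troy ounce

€32.83 per troy ounce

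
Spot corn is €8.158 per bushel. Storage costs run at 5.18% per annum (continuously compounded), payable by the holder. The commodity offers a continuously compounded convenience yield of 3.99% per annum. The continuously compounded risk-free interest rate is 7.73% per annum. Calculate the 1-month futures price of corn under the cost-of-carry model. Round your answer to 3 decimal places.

€8.219 per bushel

Net carry = r + u − y = 0.0773 + 0.0518 − 0.0399 = 0.0892
F = S·e^((r+u−y)T) = 8.158 · e^(0.0892 × 1/12) = 8.158 · e^0.007433
= 8.158 × 1.007461 = €8.219 per bushel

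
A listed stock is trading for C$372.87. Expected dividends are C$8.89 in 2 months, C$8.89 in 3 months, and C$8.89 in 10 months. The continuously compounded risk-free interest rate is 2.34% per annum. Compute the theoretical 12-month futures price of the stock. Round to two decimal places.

PV(dividends) I = 8.89·e^(−0.0234·2/12) + 8.89·e^(−0.0234·3/12) + 8.89·e^(−0.0234·10/12)
I = 8.8554 + 8.8381 + 8.7183 = 26.4118
F = (S − I)·e^(rT) = (372.87 − 26.4118) · e^(0.0234·12/12)
= 346.4582 · e^0.023400 = 346.4582 × 1.023676 = C$354.66

C$354.66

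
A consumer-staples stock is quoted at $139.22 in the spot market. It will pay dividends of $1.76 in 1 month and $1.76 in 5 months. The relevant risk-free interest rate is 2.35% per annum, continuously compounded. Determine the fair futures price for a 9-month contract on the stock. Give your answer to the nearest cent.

PV(dividends) I = 1.76·e^(−0.0235·1/12) + 1.76·e^(−0.0235·5/12)
I = 1.7566 + 1.7429 = 3.4995
F = (S − I)·e^(rT) = (139.22 − 3.4995) · e^(0.0235·9/12)
= 135.7205 · e^0.017625 = 135.7205 × 1.017781 = $138.13

$138.13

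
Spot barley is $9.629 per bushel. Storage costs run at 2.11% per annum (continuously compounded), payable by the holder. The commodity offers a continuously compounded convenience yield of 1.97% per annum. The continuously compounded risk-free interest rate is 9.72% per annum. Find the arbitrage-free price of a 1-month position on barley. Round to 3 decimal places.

$9.708 per bushel

Net carry = r + u − y = 0.0972 + 0.0211 − 0.0197 = 0.0986
F = S·e^((r+u−y)T) = 9.629 · e^(0.0986 × 1/12) = 9.629 · e^0.008217
= 9.629 × 1.008251 = $9.708 per bushel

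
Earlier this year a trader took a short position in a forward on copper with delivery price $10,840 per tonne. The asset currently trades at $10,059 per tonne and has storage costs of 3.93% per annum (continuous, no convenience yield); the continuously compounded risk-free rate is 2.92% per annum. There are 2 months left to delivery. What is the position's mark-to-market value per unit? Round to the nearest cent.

Current fair forward for the remaining 2 months: F = S·e^((r + u)·T), (r + u) = 0.0292 + 0.0393 = 0.0685
F = 10059 · e^(0.0685 × 2/12) = 10059 × 1.01148209 = 10174.4983
Value of long forward = (F − K)·e^(−rT) = (10174.4983 − 10840) · e^(−0.0292·2/12)
= -665.5017 × 0.99514516 = -662.27
Short position value = −(long value) = $662.27

$662.27 per tonne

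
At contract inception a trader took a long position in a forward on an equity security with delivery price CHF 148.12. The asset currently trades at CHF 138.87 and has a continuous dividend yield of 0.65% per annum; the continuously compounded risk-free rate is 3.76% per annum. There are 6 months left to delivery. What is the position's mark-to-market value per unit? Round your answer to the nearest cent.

Current fair forward for the remaining 6 months: F = S·e^((r − q)·T), (r − q) = 0.0376 − 0.0065 = 0.0311
F = 138.87 · e^(0.0311 × 6/12) = 138.87 × 1.015672 = 141.0464
Value of long forward = (F − K)·e^(−rT) = (141.0464 − 148.12) · e^(−0.0376·6/12)
= -7.0736 × 0.981376 = -6.94

-CHF 6.94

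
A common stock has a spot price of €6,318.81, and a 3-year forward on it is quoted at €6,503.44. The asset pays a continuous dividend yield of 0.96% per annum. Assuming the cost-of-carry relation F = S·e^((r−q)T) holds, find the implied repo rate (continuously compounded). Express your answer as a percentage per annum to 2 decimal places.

From F = S·e^((r−q)T): (r − q) = ln(F/S)/T
ln(6503.44/6318.81) = ln(1.029219) = 0.028800
(r − q) = 0.028800 / (3) = 0.009600
r = ln(F/S)/T + q = 0.009600 + 0.0096 = 0.019200
r = 1.92%

1.92%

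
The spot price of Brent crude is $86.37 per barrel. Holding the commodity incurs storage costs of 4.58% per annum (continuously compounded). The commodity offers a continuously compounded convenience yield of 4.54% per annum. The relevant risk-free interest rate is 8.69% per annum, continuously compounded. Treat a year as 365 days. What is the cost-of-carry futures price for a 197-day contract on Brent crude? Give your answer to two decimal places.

Net carry = r + u − y = 0.0869 + 0.0458 − 0.0454 = 0.0873
F = S·e^((r+u−y)T) = 86.37 · e^(0.0873 × 197/365) = 86.37 · e^0.047118
= 86.37 × 1.048246 = $90.54 per barrel

$90.54 per barrel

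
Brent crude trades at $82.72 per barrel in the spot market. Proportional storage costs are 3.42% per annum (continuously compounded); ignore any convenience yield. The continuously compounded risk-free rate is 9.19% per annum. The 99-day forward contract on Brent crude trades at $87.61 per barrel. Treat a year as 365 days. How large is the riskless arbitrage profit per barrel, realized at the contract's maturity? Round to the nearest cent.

Fair forward: F* = S·e^(carry·T), with carry = (r + u) = 0.0919 + 0.0342 = 0.1261
F* = 82.72 · e^(0.1261 × 99/365) = 82.72 · e^0.034202 = 82.72 × 1.034794 = $85.5982
Market $87.61 > fair $85.5982: forward overpriced → cash-and-carry (buy spot, short the forward).
At maturity, profit = |F_mkt − F*| = |87.61 − 85.5982| = $2.01 per barrel

$2.01 per barrel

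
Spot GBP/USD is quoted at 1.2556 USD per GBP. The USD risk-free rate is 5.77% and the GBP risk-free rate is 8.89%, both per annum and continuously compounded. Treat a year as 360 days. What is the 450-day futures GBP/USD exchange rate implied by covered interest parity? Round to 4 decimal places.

1.2076

F = S·e^((r_USD − r_GBP)T) = 1.2556 · e^((0.0577 − 0.0889) × 450/360)
= 1.2556 · e^-0.039000 = 1.2556 × 0.961751
F = 1.2076 USD per GBP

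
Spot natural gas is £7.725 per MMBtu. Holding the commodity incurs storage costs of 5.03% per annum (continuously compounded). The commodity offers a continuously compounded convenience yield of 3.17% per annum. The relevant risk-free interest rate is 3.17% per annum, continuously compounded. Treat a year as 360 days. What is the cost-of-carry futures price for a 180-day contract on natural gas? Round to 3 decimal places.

£7.922 per MMBtu

Net carry = r + u − y = 0.0317 + 0.0503 − 0.0317 = 0.0503
F = S·e^((r+u−y)T) = 7.725 · e^(0.0503 × 180/360) = 7.725 · e^0.025150
= 7.725 × 1.025469 = £7.922 per MMBtu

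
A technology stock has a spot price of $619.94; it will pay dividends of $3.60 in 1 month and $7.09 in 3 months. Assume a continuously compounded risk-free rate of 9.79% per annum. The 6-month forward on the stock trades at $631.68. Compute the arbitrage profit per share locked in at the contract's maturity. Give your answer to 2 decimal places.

PV(dividends) I = 3.60·e^(−0.0979·1/12) + 7.09·e^(−0.0979·3/12) = 10.4893
Fair forward F* = (S − I)·e^(rT) = (619.94 − 10.4893)·e^0.048950 = 609.4507 × 1.050168 = 640.0256
Market $631.68 < fair 640.0256: forward underpriced → reverse cash-and-carry (short the stock, invest proceeds at r, pay the dividends, go long the forward).
Profit at T = |F_mkt − F*| = |631.68 − 640.0256| = $8.35 per share

$8.35 per share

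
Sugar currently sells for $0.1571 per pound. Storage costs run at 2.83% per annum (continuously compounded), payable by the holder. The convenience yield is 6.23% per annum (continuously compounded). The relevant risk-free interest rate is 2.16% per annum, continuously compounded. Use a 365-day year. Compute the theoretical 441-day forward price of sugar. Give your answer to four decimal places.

$0.1548 per pound

Net carry = r + u − y = 0.0216 + 0.0283 − 0.0623 = -0.0124
F = S·e^((r+u−y)T) = 0.1571 · e^(-0.0124 × 441/365) = 0.1571 · e^-0.014982
= 0.1571 × 0.985130 = $0.1548 per pound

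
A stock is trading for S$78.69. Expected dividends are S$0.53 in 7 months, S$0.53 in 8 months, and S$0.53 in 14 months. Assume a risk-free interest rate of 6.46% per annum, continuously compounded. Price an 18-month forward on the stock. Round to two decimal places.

PV(dividends) I = 0.53·e^(−0.0646·7/12) + 0.53·e^(−0.0646·8/12) + 0.53·e^(−0.0646·14/12)
I = 0.5104 + 0.5077 + 0.4915 = 1.5096
F = (S − I)·e^(rT) = (78.69 − 1.5096) · e^(0.0646·18/12)
= 77.1804 · e^0.096900 = 77.1804 × 1.101750 = S$85.03

S$85.03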